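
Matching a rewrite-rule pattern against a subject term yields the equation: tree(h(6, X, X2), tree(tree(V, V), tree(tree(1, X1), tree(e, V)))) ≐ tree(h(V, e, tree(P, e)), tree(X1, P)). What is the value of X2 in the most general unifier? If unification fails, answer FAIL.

tree(tree(tree(1, tree(6, 6)), tree(e, 6)), e)

Decompose tree/2: h(6, X, X2) ≐ h(V, e, tree(P, e)),  tree(tree(V, V), tree(tree(1, X1), tree(e, V))) ≐ tree(X1, P).
Decompose h/3: 6 ≐ V,  X ≐ e,  X2 ≐ tree(P, e).
Bind V := 6; substituting into the one remaining equation that mentions V gives: tree(tree(6, 6), tree(tree(1, X1), tree(e, 6))) ≐ tree(X1, P).
Bind X := e; no other remaining equation mentions X.
Bind X2 := tree(P, e); no other remaining equation mentions X2.
Decompose tree/2: tree(6, 6) ≐ X1,  tree(tree(1, X1), tree(e, 6)) ≐ P.
Bind X1 := tree(6, 6); substituting into the remaining equation gives: tree(tree(1, tree(6, 6)), tree(e, 6)) ≐ P.
Bind P := tree(tree(1, tree(6, 6)), tree(e, 6)). Substituting into the earlier binding gives X2 := tree(tree(tree(1, tree(6, 6)), tree(e, 6)), e).
MGU = { V := 6, X := e, X2 := tree(tree(tree(1, tree(6, 6)), tree(e, 6)), e), X1 := tree(6, 6), P := tree(tree(1, tree(6, 6)), tree(e, 6)) }, so X2 := tree(tree(tree(1, tree(6, 6)), tree(e, 6)), e).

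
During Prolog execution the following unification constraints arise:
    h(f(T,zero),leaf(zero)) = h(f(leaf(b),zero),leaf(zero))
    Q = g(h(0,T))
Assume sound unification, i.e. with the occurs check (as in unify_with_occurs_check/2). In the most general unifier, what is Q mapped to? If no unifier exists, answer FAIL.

Decompose h/2: f(T,zero) = f(leaf(b),zero),  leaf(zero) = leaf(zero).
Decompose f/2: T = leaf(b),  zero = zero.
Bind T := leaf(b); substituting into the one remaining equation that mentions T gives: Q = g(h(0,leaf(b))).
Delete trivial equation zero = zero.
Delete trivial equation leaf(zero) = leaf(zero).
Bind Q := g(h(0,leaf(b))).
MGU = { T = leaf(b), Q = g(h(0,leaf(b))) }, so Q = g(h(0,leaf(b))).

g(h(0,leaf(b)))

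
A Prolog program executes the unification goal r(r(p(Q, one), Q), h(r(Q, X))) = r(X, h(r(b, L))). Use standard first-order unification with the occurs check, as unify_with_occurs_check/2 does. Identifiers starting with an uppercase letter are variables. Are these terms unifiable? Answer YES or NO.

Decompose r/2: r(p(Q, one), Q) = X,  h(r(Q, X)) = h(r(b, L)).
Bind X := r(p(Q, one), Q); substituting into the remaining equation gives: h(r(Q, r(p(Q, one), Q))) = h(r(b, L)).
Decompose h/1: r(Q, r(p(Q, one), Q)) = r(b, L).
Decompose r/2: Q = b,  r(p(Q, one), Q) = L.
Bind Q := b; substituting into the remaining equation gives: r(p(b, one), b) = L. Substituting into the earlier binding gives X := r(p(b, one), b).
Bind L := r(p(b, one), b).
No equations remain and no clash or occurs-check failure arose, so a unifier exists.

YES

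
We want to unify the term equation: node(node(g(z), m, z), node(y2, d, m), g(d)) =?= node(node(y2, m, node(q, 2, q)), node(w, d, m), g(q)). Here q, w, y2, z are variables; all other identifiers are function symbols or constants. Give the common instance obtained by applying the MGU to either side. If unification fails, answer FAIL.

node(node(g(node(d, 2, d)), m, node(d, 2, d)), node(g(node(d, 2, d)), d, m), g(d))

Decompose node/3: node(g(z), m, z) =?= node(y2, m, node(q, 2, q)),  node(y2, d, m) =?= node(w, d, m),  g(d) =?= g(q).
Decompose node/3: g(z) =?= y2,  m =?= m,  z =?= node(q, 2, q).
Bind y2 := g(z); substituting into the one remaining equation that mentions y2 gives: node(g(z), d, m) =?= node(w, d, m).
Delete trivial equation m =?= m.
Bind z := node(q, 2, q); substituting into the one remaining equation that mentions z gives: node(g(node(q, 2, q)), d, m) =?= node(w, d, m). Substituting into the earlier binding gives y2 := g(node(q, 2, q)).
Decompose node/3: g(node(q, 2, q)) =?= w,  d =?= d,  m =?= m.
Bind w := g(node(q, 2, q)); no other remaining equation mentions w.
Delete trivial equation d =?= d.
Delete trivial equation m =?= m.
Decompose g/1: d =?= q.
Bind q := d. Substituting into the earlier bindings gives y2 := g(node(d, 2, d)), z := node(d, 2, d), w := g(node(d, 2, d)).
Applying the MGU to either side gives node(node(g(node(d, 2, d)), m, node(d, 2, d)), node(g(node(d, 2, d)), d, m), g(d)).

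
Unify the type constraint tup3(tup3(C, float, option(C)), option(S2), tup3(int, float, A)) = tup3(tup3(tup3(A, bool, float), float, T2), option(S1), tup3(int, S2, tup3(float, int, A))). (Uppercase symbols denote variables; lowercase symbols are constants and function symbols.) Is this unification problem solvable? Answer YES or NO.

Decompose tup3/3: tup3(C, float, option(C)) = tup3(tup3(A, bool, float), float, T2),  option(S2) = option(S1),  tup3(int, float, A) = tup3(int, S2, tup3(float, int, A)).
Decompose tup3/3: C = tup3(A, bool, float),  float = float,  option(C) = T2.
Bind C := tup3(A, bool, float); substituting into the one remaining equation that mentions C gives: option(tup3(A, bool, float)) = T2.
Delete trivial equation float = float.
Bind T2 := option(tup3(A, bool, float)); no other remaining equation mentions T2.
Decompose option/1: S2 = S1.
Bind S2 := S1; substituting into the remaining equation gives: tup3(int, float, A) = tup3(int, S1, tup3(float, int, A)).
Decompose tup3/3: int = int,  float = S1,  A = tup3(float, int, A).
Delete trivial equation int = int.
Bind S1 := float; no other remaining equation mentions S1. Substituting into the earlier binding gives S2 := float.
Occurs check fails: A occurs in tup3(float, int, A); the equation A = tup3(float, int, A) has no finite solution.

NO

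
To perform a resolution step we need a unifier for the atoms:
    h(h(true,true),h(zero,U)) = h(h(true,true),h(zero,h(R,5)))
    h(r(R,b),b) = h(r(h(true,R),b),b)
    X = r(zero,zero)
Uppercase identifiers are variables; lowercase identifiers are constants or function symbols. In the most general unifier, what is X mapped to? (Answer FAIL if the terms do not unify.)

Decompose h/2: h(true,true) = h(true,true),  h(zero,U) = h(zero,h(R,5)).
Delete trivial equation h(true,true) = h(true,true).
Decompose h/2: zero = zero,  U = h(R,5).
Delete trivial equation zero = zero.
Bind U := h(R,5); no other remaining equation mentions U.
Decompose h/2: r(R,b) = r(h(true,R),b),  b = b.
Decompose r/2: R = h(true,R),  b = b.
Occurs check fails: R occurs in h(true,R); the equation R = h(true,R) has no finite solution.

FAIL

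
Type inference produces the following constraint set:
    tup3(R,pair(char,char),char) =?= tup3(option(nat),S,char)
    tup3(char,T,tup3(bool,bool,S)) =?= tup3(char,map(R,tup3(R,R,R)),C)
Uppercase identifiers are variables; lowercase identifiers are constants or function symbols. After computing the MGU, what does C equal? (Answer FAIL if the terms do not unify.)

tup3(bool,bool,pair(char,char))

Decompose tup3/3: R =?= option(nat),  pair(char,char) =?= S,  char =?= char.
Bind R := option(nat); substituting into the one remaining equation that mentions R gives: tup3(char,T,tup3(bool,bool,S)) =?= tup3(char,map(option(nat),tup3(option(nat),option(nat),option(nat))),C).
Bind S := pair(char,char); substituting into the one remaining equation that mentions S gives: tup3(char,T,tup3(bool,bool,pair(char,char))) =?= tup3(char,map(option(nat),tup3(option(nat),option(nat),option(nat))),C).
Delete trivial equation char =?= char.
Decompose tup3/3: char =?= char,  T =?= map(option(nat),tup3(option(nat),option(nat),option(nat))),  tup3(bool,bool,pair(char,char)) =?= C.
Delete trivial equation char =?= char.
Bind T := map(option(nat),tup3(option(nat),option(nat),option(nat))); no other remaining equation mentions T.
Bind C := tup3(bool,bool,pair(char,char)).
MGU = { R ↦ option(nat), S ↦ pair(char,char), T ↦ map(option(nat),tup3(option(nat),option(nat),option(nat))), C ↦ tup3(bool,bool,pair(char,char)) }, so C ↦ tup3(bool,bool,pair(char,char)).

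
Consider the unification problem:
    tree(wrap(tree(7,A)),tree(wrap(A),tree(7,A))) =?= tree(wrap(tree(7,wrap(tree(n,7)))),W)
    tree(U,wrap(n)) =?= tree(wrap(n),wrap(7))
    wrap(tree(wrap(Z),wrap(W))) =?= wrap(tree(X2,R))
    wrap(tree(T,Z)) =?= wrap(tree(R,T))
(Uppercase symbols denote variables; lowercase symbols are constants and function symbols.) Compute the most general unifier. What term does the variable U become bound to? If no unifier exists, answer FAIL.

Decompose tree/2: wrap(tree(7,A)) =?= wrap(tree(7,wrap(tree(n,7)))),  tree(wrap(A),tree(7,A)) =?= W.
Decompose wrap/1: tree(7,A) =?= tree(7,wrap(tree(n,7))).
Decompose tree/2: 7 =?= 7,  A =?= wrap(tree(n,7)).
Delete trivial equation 7 =?= 7.
Bind A := wrap(tree(n,7)); substituting into the one remaining equation that mentions A gives: tree(wrap(wrap(tree(n,7))),tree(7,wrap(tree(n,7)))) =?= W.
Bind W := tree(wrap(wrap(tree(n,7))),tree(7,wrap(tree(n,7)))); substituting into the one remaining equation that mentions W gives: wrap(tree(wrap(Z),wrap(tree(wrap(wrap(tree(n,7))),tree(7,wrap(tree(n,7))))))) =?= wrap(tree(X2,R)).
Decompose tree/2: U =?= wrap(n),  wrap(n) =?= wrap(7).
Bind U := wrap(n); no other remaining equation mentions U.
Decompose wrap/1: n =?= 7.
Clash: constants n and 7 differ; no unifier exists.

FAIL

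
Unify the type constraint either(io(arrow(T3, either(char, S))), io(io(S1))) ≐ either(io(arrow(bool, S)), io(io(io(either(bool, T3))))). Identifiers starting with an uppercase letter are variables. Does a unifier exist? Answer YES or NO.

NO

Decompose either/2: io(arrow(T3, either(char, S))) ≐ io(arrow(bool, S)),  io(io(S1)) ≐ io(io(io(either(bool, T3)))).
Decompose io/1: arrow(T3, either(char, S)) ≐ arrow(bool, S).
Decompose arrow/2: T3 ≐ bool,  either(char, S) ≐ S.
Bind T3 := bool; substituting into the one remaining equation that mentions T3 gives: io(io(S1)) ≐ io(io(io(either(bool, bool)))).
Occurs check fails: S occurs in either(char, S); the equation S ≐ either(char, S) has no finite solution.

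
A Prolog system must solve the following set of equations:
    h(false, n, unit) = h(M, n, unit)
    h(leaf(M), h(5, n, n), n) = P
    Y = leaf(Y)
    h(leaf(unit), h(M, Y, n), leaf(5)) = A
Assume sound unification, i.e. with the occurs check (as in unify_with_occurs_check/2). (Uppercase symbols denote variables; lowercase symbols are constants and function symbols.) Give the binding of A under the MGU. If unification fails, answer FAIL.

FAIL

Decompose h/3: false = M,  n = n,  unit = unit.
Bind M := false; substituting into the 2 remaining equations that mention M gives: h(leaf(false), h(5, n, n), n) = P,  h(leaf(unit), h(false, Y, n), leaf(5)) = A.
Delete trivial equation n = n.
Delete trivial equation unit = unit.
Bind P := h(leaf(false), h(5, n, n), n); no other remaining equation mentions P.
Occurs check fails: Y occurs in leaf(Y); the equation Y = leaf(Y) has no finite solution.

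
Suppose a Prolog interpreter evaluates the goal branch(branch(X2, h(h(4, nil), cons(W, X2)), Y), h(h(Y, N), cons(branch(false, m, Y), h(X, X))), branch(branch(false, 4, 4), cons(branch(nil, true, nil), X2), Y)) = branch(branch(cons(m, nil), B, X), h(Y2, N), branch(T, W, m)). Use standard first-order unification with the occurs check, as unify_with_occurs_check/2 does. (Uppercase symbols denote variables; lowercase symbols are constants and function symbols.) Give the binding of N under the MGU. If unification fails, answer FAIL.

cons(branch(false, m, m), h(m, m))

Decompose branch/3: branch(X2, h(h(4, nil), cons(W, X2)), Y) = branch(cons(m, nil), B, X),  h(h(Y, N), cons(branch(false, m, Y), h(X, X))) = h(Y2, N),  branch(branch(false, 4, 4), cons(branch(nil, true, nil), X2), Y) = branch(T, W, m).
Decompose branch/3: X2 = cons(m, nil),  h(h(4, nil), cons(W, X2)) = B,  Y = X.
Bind X2 := cons(m, nil); substituting into the 2 remaining equations that mention X2 gives: h(h(4, nil), cons(W, cons(m, nil))) = B,  branch(branch(false, 4, 4), cons(branch(nil, true, nil), cons(m, nil)), Y) = branch(T, W, m).
Bind B := h(h(4, nil), cons(W, cons(m, nil))); no other remaining equation mentions B.
Bind Y := X; substituting into the remaining equations gives: h(h(X, N), cons(branch(false, m, X), h(X, X))) = h(Y2, N),  branch(branch(false, 4, 4), cons(branch(nil, true, nil), cons(m, nil)), X) = branch(T, W, m).
Decompose h/2: h(X, N) = Y2,  cons(branch(false, m, X), h(X, X)) = N.
Bind Y2 := h(X, N); no other remaining equation mentions Y2.
Bind N := cons(branch(false, m, X), h(X, X)); no other remaining equation mentions N. Substituting into the earlier binding gives Y2 := h(X, cons(branch(false, m, X), h(X, X))).
Decompose branch/3: branch(false, 4, 4) = T,  cons(branch(nil, true, nil), cons(m, nil)) = W,  X = m.
Bind T := branch(false, 4, 4); no other remaining equation mentions T.
Bind W := cons(branch(nil, true, nil), cons(m, nil)); no other remaining equation mentions W. Substituting into the earlier binding gives B := h(h(4, nil), cons(cons(branch(nil, true, nil), cons(m, nil)), cons(m, nil))).
Bind X := m. Substituting into the earlier bindings gives Y := m, Y2 := h(m, cons(branch(false, m, m), h(m, m))), N := cons(branch(false, m, m), h(m, m)).
MGU = { X2 ↦ cons(m, nil), B ↦ h(h(4, nil), cons(cons(branch(nil, true, nil), cons(m, nil)), cons(m, nil))), Y ↦ m, Y2 ↦ h(m, cons(branch(false, m, m), h(m, m))), N ↦ cons(branch(false, m, m), h(m, m)), T ↦ branch(false, 4, 4), W ↦ cons(branch(nil, true, nil), cons(m, nil)), X ↦ m }, so N ↦ cons(branch(false, m, m), h(m, m)).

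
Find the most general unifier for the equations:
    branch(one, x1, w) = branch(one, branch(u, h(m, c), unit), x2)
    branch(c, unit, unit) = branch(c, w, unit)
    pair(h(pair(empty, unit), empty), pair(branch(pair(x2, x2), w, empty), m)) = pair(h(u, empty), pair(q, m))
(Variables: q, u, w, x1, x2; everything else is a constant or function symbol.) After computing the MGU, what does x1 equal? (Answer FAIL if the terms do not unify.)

branch(pair(empty, unit), h(m, c), unit)

Decompose branch/3: one = one,  x1 = branch(u, h(m, c), unit),  w = x2.
Delete trivial equation one = one.
Bind x1 := branch(u, h(m, c), unit); no other remaining equation mentions x1.
Bind w := x2; substituting into the remaining equations gives: branch(c, unit, unit) = branch(c, x2, unit),  pair(h(pair(empty, unit), empty), pair(branch(pair(x2, x2), x2, empty), m)) = pair(h(u, empty), pair(q, m)).
Decompose branch/3: c = c,  unit = x2,  unit = unit.
Delete trivial equation c = c.
Bind x2 := unit; substituting into the one remaining equation that mentions x2 gives: pair(h(pair(empty, unit), empty), pair(branch(pair(unit, unit), unit, empty), m)) = pair(h(u, empty), pair(q, m)). Substituting into the earlier binding gives w := unit.
Delete trivial equation unit = unit.
Decompose pair/2: h(pair(empty, unit), empty) = h(u, empty),  pair(branch(pair(unit, unit), unit, empty), m) = pair(q, m).
Decompose h/2: pair(empty, unit) = u,  empty = empty.
Bind u := pair(empty, unit); no other remaining equation mentions u. Substituting into the earlier binding gives x1 := branch(pair(empty, unit), h(m, c), unit).
Delete trivial equation empty = empty.
Decompose pair/2: branch(pair(unit, unit), unit, empty) = q,  m = m.
Bind q := branch(pair(unit, unit), unit, empty); no other remaining equation mentions q.
Delete trivial equation m = m.
MGU = { x1 ↦ branch(pair(empty, unit), h(m, c), unit), w ↦ unit, x2 ↦ unit, u ↦ pair(empty, unit), q ↦ branch(pair(unit, unit), unit, empty) }, so x1 ↦ branch(pair(empty, unit), h(m, c), unit).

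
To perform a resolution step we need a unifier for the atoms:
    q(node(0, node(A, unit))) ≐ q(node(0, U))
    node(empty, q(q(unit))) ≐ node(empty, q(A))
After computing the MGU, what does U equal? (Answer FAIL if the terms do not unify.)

node(q(unit), unit)

Decompose q/1: node(0, node(A, unit)) ≐ node(0, U).
Decompose node/2: 0 ≐ 0,  node(A, unit) ≐ U.
Delete trivial equation 0 ≐ 0.
Bind U := node(A, unit); no other remaining equation mentions U.
Decompose node/2: empty ≐ empty,  q(q(unit)) ≐ q(A).
Delete trivial equation empty ≐ empty.
Decompose q/1: q(unit) ≐ A.
Bind A := q(unit). Substituting into the earlier binding gives U := node(q(unit), unit).
MGU = { U ↦ node(q(unit), unit), A ↦ q(unit) }, so U ↦ node(q(unit), unit).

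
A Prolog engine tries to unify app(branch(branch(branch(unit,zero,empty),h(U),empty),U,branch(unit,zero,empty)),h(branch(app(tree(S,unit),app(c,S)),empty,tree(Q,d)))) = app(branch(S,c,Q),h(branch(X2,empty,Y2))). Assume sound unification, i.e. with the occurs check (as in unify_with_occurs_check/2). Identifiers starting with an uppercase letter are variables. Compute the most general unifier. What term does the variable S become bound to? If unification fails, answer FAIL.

Decompose app/2: branch(branch(branch(unit,zero,empty),h(U),empty),U,branch(unit,zero,empty)) = branch(S,c,Q),  h(branch(app(tree(S,unit),app(c,S)),empty,tree(Q,d))) = h(branch(X2,empty,Y2)).
Decompose branch/3: branch(branch(unit,zero,empty),h(U),empty) = S,  U = c,  branch(unit,zero,empty) = Q.
Bind S := branch(branch(unit,zero,empty),h(U),empty); substituting into the one remaining equation that mentions S gives: h(branch(app(tree(branch(branch(unit,zero,empty),h(U),empty),unit),app(c,branch(branch(unit,zero,empty),h(U),empty))),empty,tree(Q,d))) = h(branch(X2,empty,Y2)).
Bind U := c; substituting into the one remaining equation that mentions U gives: h(branch(app(tree(branch(branch(unit,zero,empty),h(c),empty),unit),app(c,branch(branch(unit,zero,empty),h(c),empty))),empty,tree(Q,d))) = h(branch(X2,empty,Y2)). Substituting into the earlier binding gives S := branch(branch(unit,zero,empty),h(c),empty).
Bind Q := branch(unit,zero,empty); substituting into the remaining equation gives: h(branch(app(tree(branch(branch(unit,zero,empty),h(c),empty),unit),app(c,branch(branch(unit,zero,empty),h(c),empty))),empty,tree(branch(unit,zero,empty),d))) = h(branch(X2,empty,Y2)).
Decompose h/1: branch(app(tree(branch(branch(unit,zero,empty),h(c),empty),unit),app(c,branch(branch(unit,zero,empty),h(c),empty))),empty,tree(branch(unit,zero,empty),d)) = branch(X2,empty,Y2).
Decompose branch/3: app(tree(branch(branch(unit,zero,empty),h(c),empty),unit),app(c,branch(branch(unit,zero,empty),h(c),empty))) = X2,  empty = empty,  tree(branch(unit,zero,empty),d) = Y2.
Bind X2 := app(tree(branch(branch(unit,zero,empty),h(c),empty),unit),app(c,branch(branch(unit,zero,empty),h(c),empty))); no other remaining equation mentions X2.
Delete trivial equation empty = empty.
Bind Y2 := tree(branch(unit,zero,empty),d).
MGU = { S ↦ branch(branch(unit,zero,empty),h(c),empty), U ↦ c, Q ↦ branch(unit,zero,empty), X2 ↦ app(tree(branch(branch(unit,zero,empty),h(c),empty),unit),app(c,branch(branch(unit,zero,empty),h(c),empty))), Y2 ↦ tree(branch(unit,zero,empty),d) }, so S ↦ branch(branch(unit,zero,empty),h(c),empty).

branch(branch(unit,zero,empty),h(c),empty)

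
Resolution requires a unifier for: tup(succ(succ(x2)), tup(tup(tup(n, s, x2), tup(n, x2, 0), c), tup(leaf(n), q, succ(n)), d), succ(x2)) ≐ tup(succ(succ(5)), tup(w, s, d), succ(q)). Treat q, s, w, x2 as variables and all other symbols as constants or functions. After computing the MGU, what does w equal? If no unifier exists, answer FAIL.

Decompose tup/3: succ(succ(x2)) ≐ succ(succ(5)),  tup(tup(tup(n, s, x2), tup(n, x2, 0), c), tup(leaf(n), q, succ(n)), d) ≐ tup(w, s, d),  succ(x2) ≐ succ(q).
Decompose succ/1: succ(x2) ≐ succ(5).
Decompose succ/1: x2 ≐ 5.
Bind x2 := 5; substituting into the remaining equations gives: tup(tup(tup(n, s, 5), tup(n, 5, 0), c), tup(leaf(n), q, succ(n)), d) ≐ tup(w, s, d),  succ(5) ≐ succ(q).
Decompose tup/3: tup(tup(n, s, 5), tup(n, 5, 0), c) ≐ w,  tup(leaf(n), q, succ(n)) ≐ s,  d ≐ d.
Bind w := tup(tup(n, s, 5), tup(n, 5, 0), c); no other remaining equation mentions w.
Bind s := tup(leaf(n), q, succ(n)); no other remaining equation mentions s. Substituting into the earlier binding gives w := tup(tup(n, tup(leaf(n), q, succ(n)), 5), tup(n, 5, 0), c).
Delete trivial equation d ≐ d.
Decompose succ/1: 5 ≐ q.
Bind q := 5. Substituting into the earlier bindings gives w := tup(tup(n, tup(leaf(n), 5, succ(n)), 5), tup(n, 5, 0), c), s := tup(leaf(n), 5, succ(n)).
MGU = { x2 -> 5, w -> tup(tup(n, tup(leaf(n), 5, succ(n)), 5), tup(n, 5, 0), c), s -> tup(leaf(n), 5, succ(n)), q -> 5 }, so w -> tup(tup(n, tup(leaf(n), 5, succ(n)), 5), tup(n, 5, 0), c).

tup(tup(n, tup(leaf(n), 5, succ(n)), 5), tup(n, 5, 0), c)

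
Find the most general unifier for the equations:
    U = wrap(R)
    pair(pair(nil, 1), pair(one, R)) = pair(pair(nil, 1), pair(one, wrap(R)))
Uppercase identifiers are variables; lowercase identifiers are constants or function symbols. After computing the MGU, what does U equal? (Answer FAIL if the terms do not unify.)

FAIL

Bind U := wrap(R); no other remaining equation mentions U.
Decompose pair/2: pair(nil, 1) = pair(nil, 1),  pair(one, R) = pair(one, wrap(R)).
Delete trivial equation pair(nil, 1) = pair(nil, 1).
Decompose pair/2: one = one,  R = wrap(R).
Delete trivial equation one = one.
Occurs check fails: R occurs in wrap(R); the equation R = wrap(R) has no finite solution.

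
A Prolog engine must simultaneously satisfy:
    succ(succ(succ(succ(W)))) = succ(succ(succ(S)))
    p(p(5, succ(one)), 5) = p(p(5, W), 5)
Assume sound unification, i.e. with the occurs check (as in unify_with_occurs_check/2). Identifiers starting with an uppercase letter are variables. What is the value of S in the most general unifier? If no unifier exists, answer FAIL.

Decompose succ/1: succ(succ(succ(W))) = succ(succ(S)).
Decompose succ/1: succ(succ(W)) = succ(S).
Decompose succ/1: succ(W) = S.
Bind S := succ(W); no other remaining equation mentions S.
Decompose p/2: p(5, succ(one)) = p(5, W),  5 = 5.
Decompose p/2: 5 = 5,  succ(one) = W.
Delete trivial equation 5 = 5.
Bind W := succ(one); no other remaining equation mentions W. Substituting into the earlier binding gives S := succ(succ(one)).
Delete trivial equation 5 = 5.
MGU = { S ↦ succ(succ(one)), W ↦ succ(one) }, so S ↦ succ(succ(one)).

succ(succ(one))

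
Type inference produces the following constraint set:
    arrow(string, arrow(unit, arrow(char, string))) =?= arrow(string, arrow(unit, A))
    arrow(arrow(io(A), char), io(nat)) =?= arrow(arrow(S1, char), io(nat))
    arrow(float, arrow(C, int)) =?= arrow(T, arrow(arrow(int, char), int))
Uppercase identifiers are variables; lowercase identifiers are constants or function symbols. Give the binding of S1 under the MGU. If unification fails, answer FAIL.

io(arrow(char, string))

Decompose arrow/2: string =?= string,  arrow(unit, arrow(char, string)) =?= arrow(unit, A).
Delete trivial equation string =?= string.
Decompose arrow/2: unit =?= unit,  arrow(char, string) =?= A.
Delete trivial equation unit =?= unit.
Bind A := arrow(char, string); substituting into the one remaining equation that mentions A gives: arrow(arrow(io(arrow(char, string)), char), io(nat)) =?= arrow(arrow(S1, char), io(nat)).
Decompose arrow/2: arrow(io(arrow(char, string)), char) =?= arrow(S1, char),  io(nat) =?= io(nat).
Decompose arrow/2: io(arrow(char, string)) =?= S1,  char =?= char.
Bind S1 := io(arrow(char, string)); no other remaining equation mentions S1.
Delete trivial equation char =?= char.
Delete trivial equation io(nat) =?= io(nat).
Decompose arrow/2: float =?= T,  arrow(C, int) =?= arrow(arrow(int, char), int).
Bind T := float; no other remaining equation mentions T.
Decompose arrow/2: C =?= arrow(int, char),  int =?= int.
Bind C := arrow(int, char); no other remaining equation mentions C.
Delete trivial equation int =?= int.
MGU = { A -> arrow(char, string), S1 -> io(arrow(char, string)), T -> float, C -> arrow(int, char) }, so S1 -> io(arrow(char, string)).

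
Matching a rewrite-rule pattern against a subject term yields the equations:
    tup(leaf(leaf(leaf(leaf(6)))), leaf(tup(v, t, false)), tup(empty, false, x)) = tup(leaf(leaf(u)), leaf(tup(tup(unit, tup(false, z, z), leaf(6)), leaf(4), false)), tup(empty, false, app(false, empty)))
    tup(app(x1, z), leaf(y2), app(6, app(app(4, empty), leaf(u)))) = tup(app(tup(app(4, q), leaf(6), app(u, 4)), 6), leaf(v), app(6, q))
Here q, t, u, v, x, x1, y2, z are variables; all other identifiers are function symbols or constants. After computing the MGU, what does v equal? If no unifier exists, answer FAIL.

tup(unit, tup(false, 6, 6), leaf(6))

Decompose tup/3: leaf(leaf(leaf(leaf(6)))) = leaf(leaf(u)),  leaf(tup(v, t, false)) = leaf(tup(tup(unit, tup(false, z, z), leaf(6)), leaf(4), false)),  tup(empty, false, x) = tup(empty, false, app(false, empty)).
Decompose leaf/1: leaf(leaf(leaf(6))) = leaf(u).
Decompose leaf/1: leaf(leaf(6)) = u.
Bind u := leaf(leaf(6)); substituting into the one remaining equation that mentions u gives: tup(app(x1, z), leaf(y2), app(6, app(app(4, empty), leaf(leaf(leaf(6)))))) = tup(app(tup(app(4, q), leaf(6), app(leaf(leaf(6)), 4)), 6), leaf(v), app(6, q)).
Decompose leaf/1: tup(v, t, false) = tup(tup(unit, tup(false, z, z), leaf(6)), leaf(4), false).
Decompose tup/3: v = tup(unit, tup(false, z, z), leaf(6)),  t = leaf(4),  false = false.
Bind v := tup(unit, tup(false, z, z), leaf(6)); substituting into the one remaining equation that mentions v gives: tup(app(x1, z), leaf(y2), app(6, app(app(4, empty), leaf(leaf(leaf(6)))))) = tup(app(tup(app(4, q), leaf(6), app(leaf(leaf(6)), 4)), 6), leaf(tup(unit, tup(false, z, z), leaf(6))), app(6, q)).
Bind t := leaf(4); no other remaining equation mentions t.
Delete trivial equation false = false.
Decompose tup/3: empty = empty,  false = false,  x = app(false, empty).
Delete trivial equation empty = empty.
Delete trivial equation false = false.
Bind x := app(false, empty); no other remaining equation mentions x.
Decompose tup/3: app(x1, z) = app(tup(app(4, q), leaf(6), app(leaf(leaf(6)), 4)), 6),  leaf(y2) = leaf(tup(unit, tup(false, z, z), leaf(6))),  app(6, app(app(4, empty), leaf(leaf(leaf(6))))) = app(6, q).
Decompose app/2: x1 = tup(app(4, q), leaf(6), app(leaf(leaf(6)), 4)),  z = 6.
Bind x1 := tup(app(4, q), leaf(6), app(leaf(leaf(6)), 4)); no other remaining equation mentions x1.
Bind z := 6; substituting into the one remaining equation that mentions z gives: leaf(y2) = leaf(tup(unit, tup(false, 6, 6), leaf(6))). Substituting into the earlier binding gives v := tup(unit, tup(false, 6, 6), leaf(6)).
Decompose leaf/1: y2 = tup(unit, tup(false, 6, 6), leaf(6)).
Bind y2 := tup(unit, tup(false, 6, 6), leaf(6)); no other remaining equation mentions y2.
Decompose app/2: 6 = 6,  app(app(4, empty), leaf(leaf(leaf(6)))) = q.
Delete trivial equation 6 = 6.
Bind q := app(app(4, empty), leaf(leaf(leaf(6)))). Substituting into the earlier binding gives x1 := tup(app(4, app(app(4, empty), leaf(leaf(leaf(6))))), leaf(6), app(leaf(leaf(6)), 4)).
MGU = { u := leaf(leaf(6)), v := tup(unit, tup(false, 6, 6), leaf(6)), t := leaf(4), x := app(false, empty), x1 := tup(app(4, app(app(4, empty), leaf(leaf(leaf(6))))), leaf(6), app(leaf(leaf(6)), 4)), z := 6, y2 := tup(unit, tup(false, 6, 6), leaf(6)), q := app(app(4, empty), leaf(leaf(leaf(6)))) }, so v := tup(unit, tup(false, 6, 6), leaf(6)).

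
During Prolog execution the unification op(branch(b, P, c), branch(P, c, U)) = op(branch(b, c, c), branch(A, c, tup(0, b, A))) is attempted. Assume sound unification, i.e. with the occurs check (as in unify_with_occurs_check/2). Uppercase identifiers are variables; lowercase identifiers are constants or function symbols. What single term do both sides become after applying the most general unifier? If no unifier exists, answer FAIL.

op(branch(b, c, c), branch(c, c, tup(0, b, c)))

Decompose op/2: branch(b, P, c) = branch(b, c, c),  branch(P, c, U) = branch(A, c, tup(0, b, A)).
Decompose branch/3: b = b,  P = c,  c = c.
Delete trivial equation b = b.
Bind P := c; substituting into the one remaining equation that mentions P gives: branch(c, c, U) = branch(A, c, tup(0, b, A)).
Delete trivial equation c = c.
Decompose branch/3: c = A,  c = c,  U = tup(0, b, A).
Bind A := c; substituting into the one remaining equation that mentions A gives: U = tup(0, b, c).
Delete trivial equation c = c.
Bind U := tup(0, b, c).
Applying the MGU to either side gives op(branch(b, c, c), branch(c, c, tup(0, b, c))).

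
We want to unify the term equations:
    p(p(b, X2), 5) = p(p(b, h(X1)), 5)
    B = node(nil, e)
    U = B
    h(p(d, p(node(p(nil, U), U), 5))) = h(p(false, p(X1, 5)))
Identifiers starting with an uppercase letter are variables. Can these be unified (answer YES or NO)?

Decompose p/2: p(b, X2) = p(b, h(X1)),  5 = 5.
Decompose p/2: b = b,  X2 = h(X1).
Delete trivial equation b = b.
Bind X2 := h(X1); no other remaining equation mentions X2.
Delete trivial equation 5 = 5.
Bind B := node(nil, e); substituting into the one remaining equation that mentions B gives: U = node(nil, e).
Bind U := node(nil, e); substituting into the remaining equation gives: h(p(d, p(node(p(nil, node(nil, e)), node(nil, e)), 5))) = h(p(false, p(X1, 5))).
Decompose h/1: p(d, p(node(p(nil, node(nil, e)), node(nil, e)), 5)) = p(false, p(X1, 5)).
Decompose p/2: d = false,  p(node(p(nil, node(nil, e)), node(nil, e)), 5) = p(X1, 5).
Clash: constants d and false differ; no unifier exists.

NO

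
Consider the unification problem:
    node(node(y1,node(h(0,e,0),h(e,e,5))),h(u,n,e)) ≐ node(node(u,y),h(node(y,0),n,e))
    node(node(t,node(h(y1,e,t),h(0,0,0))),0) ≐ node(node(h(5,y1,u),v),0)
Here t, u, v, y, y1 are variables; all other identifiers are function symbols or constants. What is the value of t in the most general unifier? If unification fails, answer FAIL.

Decompose node/2: node(y1,node(h(0,e,0),h(e,e,5))) ≐ node(u,y),  h(u,n,e) ≐ h(node(y,0),n,e).
Decompose node/2: y1 ≐ u,  node(h(0,e,0),h(e,e,5)) ≐ y.
Bind y1 := u; substituting into the one remaining equation that mentions y1 gives: node(node(t,node(h(u,e,t),h(0,0,0))),0) ≐ node(node(h(5,u,u),v),0).
Bind y := node(h(0,e,0),h(e,e,5)); substituting into the one remaining equation that mentions y gives: h(u,n,e) ≐ h(node(node(h(0,e,0),h(e,e,5)),0),n,e).
Decompose h/3: u ≐ node(node(h(0,e,0),h(e,e,5)),0),  n ≐ n,  e ≐ e.
Bind u := node(node(h(0,e,0),h(e,e,5)),0); substituting into the one remaining equation that mentions u gives: node(node(t,node(h(node(node(h(0,e,0),h(e,e,5)),0),e,t),h(0,0,0))),0) ≐ node(node(h(5,node(node(h(0,e,0),h(e,e,5)),0),node(node(h(0,e,0),h(e,e,5)),0)),v),0). Substituting into the earlier binding gives y1 := node(node(h(0,e,0),h(e,e,5)),0).
Delete trivial equation n ≐ n.
Delete trivial equation e ≐ e.
Decompose node/2: node(t,node(h(node(node(h(0,e,0),h(e,e,5)),0),e,t),h(0,0,0))) ≐ node(h(5,node(node(h(0,e,0),h(e,e,5)),0),node(node(h(0,e,0),h(e,e,5)),0)),v),  0 ≐ 0.
Decompose node/2: t ≐ h(5,node(node(h(0,e,0),h(e,e,5)),0),node(node(h(0,e,0),h(e,e,5)),0)),  node(h(node(node(h(0,e,0),h(e,e,5)),0),e,t),h(0,0,0)) ≐ v.
Bind t := h(5,node(node(h(0,e,0),h(e,e,5)),0),node(node(h(0,e,0),h(e,e,5)),0)); substituting into the one remaining equation that mentions t gives: node(h(node(node(h(0,e,0),h(e,e,5)),0),e,h(5,node(node(h(0,e,0),h(e,e,5)),0),node(node(h(0,e,0),h(e,e,5)),0))),h(0,0,0)) ≐ v.
Bind v := node(h(node(node(h(0,e,0),h(e,e,5)),0),e,h(5,node(node(h(0,e,0),h(e,e,5)),0),node(node(h(0,e,0),h(e,e,5)),0))),h(0,0,0)); no other remaining equation mentions v.
Delete trivial equation 0 ≐ 0.
MGU = { y1 := node(node(h(0,e,0),h(e,e,5)),0), y := node(h(0,e,0),h(e,e,5)), u := node(node(h(0,e,0),h(e,e,5)),0), t := h(5,node(node(h(0,e,0),h(e,e,5)),0),node(node(h(0,e,0),h(e,e,5)),0)), v := node(h(node(node(h(0,e,0),h(e,e,5)),0),e,h(5,node(node(h(0,e,0),h(e,e,5)),0),node(node(h(0,e,0),h(e,e,5)),0))),h(0,0,0)) }, so t := h(5,node(node(h(0,e,0),h(e,e,5)),0),node(node(h(0,e,0),h(e,e,5)),0)).

h(5,node(node(h(0,e,0),h(e,e,5)),0),node(node(h(0,e,0),h(e,e,5)),0))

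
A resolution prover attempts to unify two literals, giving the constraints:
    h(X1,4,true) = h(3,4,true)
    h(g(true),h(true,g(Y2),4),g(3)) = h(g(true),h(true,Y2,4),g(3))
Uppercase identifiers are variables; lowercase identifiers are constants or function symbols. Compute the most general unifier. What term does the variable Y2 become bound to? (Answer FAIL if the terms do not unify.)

Decompose h/3: X1 = 3,  4 = 4,  true = true.
Bind X1 := 3; no other remaining equation mentions X1.
Delete trivial equation 4 = 4.
Delete trivial equation true = true.
Decompose h/3: g(true) = g(true),  h(true,g(Y2),4) = h(true,Y2,4),  g(3) = g(3).
Delete trivial equation g(true) = g(true).
Decompose h/3: true = true,  g(Y2) = Y2,  4 = 4.
Delete trivial equation true = true.
Occurs check fails: Y2 occurs in g(Y2); the equation Y2 = g(Y2) has no finite solution.

FAIL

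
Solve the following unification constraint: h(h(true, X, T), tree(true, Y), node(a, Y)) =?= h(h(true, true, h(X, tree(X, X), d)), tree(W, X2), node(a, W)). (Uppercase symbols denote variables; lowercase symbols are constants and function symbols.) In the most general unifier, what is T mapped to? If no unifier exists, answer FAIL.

h(true, tree(true, true), d)

Decompose h/3: h(true, X, T) =?= h(true, true, h(X, tree(X, X), d)),  tree(true, Y) =?= tree(W, X2),  node(a, Y) =?= node(a, W).
Decompose h/3: true =?= true,  X =?= true,  T =?= h(X, tree(X, X), d).
Delete trivial equation true =?= true.
Bind X := true; substituting into the one remaining equation that mentions X gives: T =?= h(true, tree(true, true), d).
Bind T := h(true, tree(true, true), d); no other remaining equation mentions T.
Decompose tree/2: true =?= W,  Y =?= X2.
Bind W := true; substituting into the one remaining equation that mentions W gives: node(a, Y) =?= node(a, true).
Bind Y := X2; substituting into the remaining equation gives: node(a, X2) =?= node(a, true).
Decompose node/2: a =?= a,  X2 =?= true.
Delete trivial equation a =?= a.
Bind X2 := true. Substituting into the earlier binding gives Y := true.
MGU = { X -> true, T -> h(true, tree(true, true), d), W -> true, Y -> true, X2 -> true }, so T -> h(true, tree(true, true), d).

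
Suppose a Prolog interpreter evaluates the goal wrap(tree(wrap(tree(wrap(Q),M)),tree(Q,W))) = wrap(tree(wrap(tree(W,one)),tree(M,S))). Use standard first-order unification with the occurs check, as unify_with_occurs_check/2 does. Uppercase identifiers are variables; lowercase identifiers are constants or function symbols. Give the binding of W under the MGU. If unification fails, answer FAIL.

wrap(one)

Decompose wrap/1: tree(wrap(tree(wrap(Q),M)),tree(Q,W)) = tree(wrap(tree(W,one)),tree(M,S)).
Decompose tree/2: wrap(tree(wrap(Q),M)) = wrap(tree(W,one)),  tree(Q,W) = tree(M,S).
Decompose wrap/1: tree(wrap(Q),M) = tree(W,one).
Decompose tree/2: wrap(Q) = W,  M = one.
Bind W := wrap(Q); substituting into the one remaining equation that mentions W gives: tree(Q,wrap(Q)) = tree(M,S).
Bind M := one; substituting into the remaining equation gives: tree(Q,wrap(Q)) = tree(one,S).
Decompose tree/2: Q = one,  wrap(Q) = S.
Bind Q := one; substituting into the remaining equation gives: wrap(one) = S. Substituting into the earlier binding gives W := wrap(one).
Bind S := wrap(one).
MGU = { W -> wrap(one), M -> one, Q -> one, S -> wrap(one) }, so W -> wrap(one).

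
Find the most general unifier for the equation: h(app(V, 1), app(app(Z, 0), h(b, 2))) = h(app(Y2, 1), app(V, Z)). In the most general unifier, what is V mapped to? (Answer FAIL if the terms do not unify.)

app(h(b, 2), 0)

Decompose h/2: app(V, 1) = app(Y2, 1),  app(app(Z, 0), h(b, 2)) = app(V, Z).
Decompose app/2: V = Y2,  1 = 1.
Bind V := Y2; substituting into the one remaining equation that mentions V gives: app(app(Z, 0), h(b, 2)) = app(Y2, Z).
Delete trivial equation 1 = 1.
Decompose app/2: app(Z, 0) = Y2,  h(b, 2) = Z.
Bind Y2 := app(Z, 0); no other remaining equation mentions Y2. Substituting into the earlier binding gives V := app(Z, 0).
Bind Z := h(b, 2). Substituting into the earlier bindings gives V := app(h(b, 2), 0), Y2 := app(h(b, 2), 0).
MGU = { V := app(h(b, 2), 0), Y2 := app(h(b, 2), 0), Z := h(b, 2) }, so V := app(h(b, 2), 0).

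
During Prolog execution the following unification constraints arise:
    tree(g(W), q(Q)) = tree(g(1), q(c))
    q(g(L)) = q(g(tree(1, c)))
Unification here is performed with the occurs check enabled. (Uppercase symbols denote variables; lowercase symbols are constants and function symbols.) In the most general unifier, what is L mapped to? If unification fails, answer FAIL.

tree(1, c)

Decompose tree/2: g(W) = g(1),  q(Q) = q(c).
Decompose g/1: W = 1.
Bind W := 1; no other remaining equation mentions W.
Decompose q/1: Q = c.
Bind Q := c; no other remaining equation mentions Q.
Decompose q/1: g(L) = g(tree(1, c)).
Decompose g/1: L = tree(1, c).
Bind L := tree(1, c).
MGU = { W ↦ 1, Q ↦ c, L ↦ tree(1, c) }, so L ↦ tree(1, c).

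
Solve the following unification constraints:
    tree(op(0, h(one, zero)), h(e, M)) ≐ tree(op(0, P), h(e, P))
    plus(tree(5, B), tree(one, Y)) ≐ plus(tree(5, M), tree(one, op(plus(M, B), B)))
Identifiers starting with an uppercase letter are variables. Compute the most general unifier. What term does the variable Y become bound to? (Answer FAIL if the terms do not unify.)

op(plus(h(one, zero), h(one, zero)), h(one, zero))

Decompose tree/2: op(0, h(one, zero)) ≐ op(0, P),  h(e, M) ≐ h(e, P).
Decompose op/2: 0 ≐ 0,  h(one, zero) ≐ P.
Delete trivial equation 0 ≐ 0.
Bind P := h(one, zero); substituting into the one remaining equation that mentions P gives: h(e, M) ≐ h(e, h(one, zero)).
Decompose h/2: e ≐ e,  M ≐ h(one, zero).
Delete trivial equation e ≐ e.
Bind M := h(one, zero); substituting into the remaining equation gives: plus(tree(5, B), tree(one, Y)) ≐ plus(tree(5, h(one, zero)), tree(one, op(plus(h(one, zero), B), B))).
Decompose plus/2: tree(5, B) ≐ tree(5, h(one, zero)),  tree(one, Y) ≐ tree(one, op(plus(h(one, zero), B), B)).
Decompose tree/2: 5 ≐ 5,  B ≐ h(one, zero).
Delete trivial equation 5 ≐ 5.
Bind B := h(one, zero); substituting into the remaining equation gives: tree(one, Y) ≐ tree(one, op(plus(h(one, zero), h(one, zero)), h(one, zero))).
Decompose tree/2: one ≐ one,  Y ≐ op(plus(h(one, zero), h(one, zero)), h(one, zero)).
Delete trivial equation one ≐ one.
Bind Y := op(plus(h(one, zero), h(one, zero)), h(one, zero)).
MGU = { P ↦ h(one, zero), M ↦ h(one, zero), B ↦ h(one, zero), Y ↦ op(plus(h(one, zero), h(one, zero)), h(one, zero)) }, so Y ↦ op(plus(h(one, zero), h(one, zero)), h(one, zero)).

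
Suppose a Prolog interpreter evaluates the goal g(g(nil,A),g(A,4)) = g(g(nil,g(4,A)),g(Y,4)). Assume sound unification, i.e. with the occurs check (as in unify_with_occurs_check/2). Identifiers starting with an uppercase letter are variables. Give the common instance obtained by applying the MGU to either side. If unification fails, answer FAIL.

Decompose g/2: g(nil,A) = g(nil,g(4,A)),  g(A,4) = g(Y,4).
Decompose g/2: nil = nil,  A = g(4,A).
Delete trivial equation nil = nil.
Occurs check fails: A occurs in g(4,A); the equation A = g(4,A) has no finite solution.

FAIL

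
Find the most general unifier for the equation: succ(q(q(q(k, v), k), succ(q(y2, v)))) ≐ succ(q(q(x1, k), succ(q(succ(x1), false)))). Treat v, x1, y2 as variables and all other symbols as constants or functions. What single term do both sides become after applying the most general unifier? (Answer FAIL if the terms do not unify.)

Decompose succ/1: q(q(q(k, v), k), succ(q(y2, v))) ≐ q(q(x1, k), succ(q(succ(x1), false))).
Decompose q/2: q(q(k, v), k) ≐ q(x1, k),  succ(q(y2, v)) ≐ succ(q(succ(x1), false)).
Decompose q/2: q(k, v) ≐ x1,  k ≐ k.
Bind x1 := q(k, v); substituting into the one remaining equation that mentions x1 gives: succ(q(y2, v)) ≐ succ(q(succ(q(k, v)), false)).
Delete trivial equation k ≐ k.
Decompose succ/1: q(y2, v) ≐ q(succ(q(k, v)), false).
Decompose q/2: y2 ≐ succ(q(k, v)),  v ≐ false.
Bind y2 := succ(q(k, v)); no other remaining equation mentions y2.
Bind v := false. Substituting into the earlier bindings gives x1 := q(k, false), y2 := succ(q(k, false)).
Applying the MGU to either side gives succ(q(q(q(k, false), k), succ(q(succ(q(k, false)), false)))).

succ(q(q(q(k, false), k), succ(q(succ(q(k, false)), false))))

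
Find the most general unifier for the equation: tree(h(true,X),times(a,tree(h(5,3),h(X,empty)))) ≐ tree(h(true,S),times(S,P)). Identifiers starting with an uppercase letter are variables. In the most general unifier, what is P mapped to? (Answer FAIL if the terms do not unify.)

tree(h(5,3),h(a,empty))

Decompose tree/2: h(true,X) ≐ h(true,S),  times(a,tree(h(5,3),h(X,empty))) ≐ times(S,P).
Decompose h/2: true ≐ true,  X ≐ S.
Delete trivial equation true ≐ true.
Bind X := S; substituting into the remaining equation gives: times(a,tree(h(5,3),h(S,empty))) ≐ times(S,P).
Decompose times/2: a ≐ S,  tree(h(5,3),h(S,empty)) ≐ P.
Bind S := a; substituting into the remaining equation gives: tree(h(5,3),h(a,empty)) ≐ P. Substituting into the earlier binding gives X := a.
Bind P := tree(h(5,3),h(a,empty)).
MGU = { X -> a, S -> a, P -> tree(h(5,3),h(a,empty)) }, so P -> tree(h(5,3),h(a,empty)).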